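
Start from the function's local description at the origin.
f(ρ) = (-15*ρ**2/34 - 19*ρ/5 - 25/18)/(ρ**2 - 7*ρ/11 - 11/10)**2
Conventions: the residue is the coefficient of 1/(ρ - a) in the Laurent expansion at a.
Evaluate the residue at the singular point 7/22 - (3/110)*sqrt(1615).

The factor ρ**2 - 7*ρ/11 - 11/10 splits as (ρ - a)(ρ - a') with a = 7/22 - (3/110)*sqrt(1615), a' = 7/22 + (3/110)*sqrt(1615). At the order-2 pole a set g(ρ) = (ρ - a)^2*f(ρ) = [-15*ρ**2/34 - 19*ρ/5 - 25/18] / (ρ - a')^2.
Order-2 pole: residue = g'(a); g'(7/22 - (3/110)*sqrt(1615)) = -(8604673/861966198)*sqrt(1615), so the residue is -(8604673/861966198)*sqrt(1615).

The residue is -(8604673/861966198)*sqrt(1615).


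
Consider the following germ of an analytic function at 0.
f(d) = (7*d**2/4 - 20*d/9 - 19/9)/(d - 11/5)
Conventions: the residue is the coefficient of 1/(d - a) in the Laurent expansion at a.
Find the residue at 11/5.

At the order-1 pole 11/5 set g(d) = (d - (11/5))*f(d) = 7*d**2/4 - 20*d/9 - 19/9.
Simple pole: residue = g(a) at a = 11/5, which is 147/100.

The residue is 147/100.


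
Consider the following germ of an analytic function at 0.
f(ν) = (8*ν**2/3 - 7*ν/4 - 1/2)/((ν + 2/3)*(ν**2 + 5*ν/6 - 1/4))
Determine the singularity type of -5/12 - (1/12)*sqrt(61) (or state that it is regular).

The denominator factor ν**2 + 5*ν/6 - 1/4 vanishes at -5/12 - (1/12)*sqrt(61) and appears to the power 1; the numerator there equals 787/432 + (143/432)*sqrt(61), nonzero, and no other factor vanishes.
Hence a pole whose order is the multiplicity, 1.

The point is a pole of order 1.


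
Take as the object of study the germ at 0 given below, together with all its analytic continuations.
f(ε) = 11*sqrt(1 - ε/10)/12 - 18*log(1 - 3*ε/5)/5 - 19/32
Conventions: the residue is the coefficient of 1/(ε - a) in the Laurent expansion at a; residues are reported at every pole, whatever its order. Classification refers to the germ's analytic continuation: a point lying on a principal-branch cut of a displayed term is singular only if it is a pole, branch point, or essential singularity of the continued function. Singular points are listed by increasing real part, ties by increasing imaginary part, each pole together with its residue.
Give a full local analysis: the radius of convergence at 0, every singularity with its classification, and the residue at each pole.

Radius of convergence at 0: 5/3.
At 5/3: a logarithmic branch point.
At 10: an algebraic (square-root) branch point.

Branch term (11/12)*sqrt(1 - ε/(10)): its argument vanishes at ε = 10, a square-root branch point, modulus 10.
Branch term (-18/5)*log(1 - ε/(5/3)): its argument vanishes at ε = 5/3, a logarithmic branch point, modulus 5/3.
The radius of convergence is the smallest modulus among the singular points: 5/3.
List the singular points by increasing real part (a conjugate pair: the negative imaginary part first).


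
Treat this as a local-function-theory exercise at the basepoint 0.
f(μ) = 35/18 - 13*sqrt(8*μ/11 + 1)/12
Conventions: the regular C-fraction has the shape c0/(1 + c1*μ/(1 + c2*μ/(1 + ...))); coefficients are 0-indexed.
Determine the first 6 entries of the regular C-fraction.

Taylor coefficients (expand at 0): a_0 = 31/36, a_1 = -13/33, a_2 = 26/363, a_3 = -104/3993, a_4 = 520/43923, a_5 = -2912/483153.
c0 = a_0 = 31/36. Peel one level at a time: if S = 1 + c*μ/S' with S'(0) = 1, then c is the μ-coefficient of S and S' = c*μ/(S - 1).
S_1 = c0/f = 1 + (156/341)*μ + (14664/116281)*μ^2 + ...; c1 = 156/341.
S_2 = c1*μ/(S_1 - 1) = 1 + (-94/341)*μ + (-4/121)*μ^2 + ...; c2 = -94/341.
S_3 = c2*μ/(S_2 - 1) = 1 + (-62/517)*μ + (15500/267289)*μ^2 + ...; c3 = -62/517.
S_4 = c3*μ/(S_3 - 1) = 1 + (250/517)*μ + (-4/121)*μ^2 + ...; c4 = 250/517.
S_5 = c4*μ/(S_4 - 1) = 1 + (94/1375)*μ + ...; c5 = 94/1375.

The regular C-fraction coefficients are [31/36, 156/341, -94/341, -62/517, 250/517, 94/1375].


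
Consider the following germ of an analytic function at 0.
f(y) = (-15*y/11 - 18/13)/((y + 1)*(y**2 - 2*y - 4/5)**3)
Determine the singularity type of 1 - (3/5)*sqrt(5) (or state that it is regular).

The denominator factor y**2 - 2*y - 4/5 vanishes at 1 - (3/5)*sqrt(5) and appears to the power 3; the numerator there equals -393/143 + (9/11)*sqrt(5), nonzero, and no other factor vanishes.
Hence a pole whose order is the multiplicity, 3.

The point is a pole of order 3.


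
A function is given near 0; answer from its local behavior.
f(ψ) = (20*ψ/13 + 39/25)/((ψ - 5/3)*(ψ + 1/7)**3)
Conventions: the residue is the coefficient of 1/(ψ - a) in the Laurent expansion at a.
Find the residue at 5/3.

The residue is 12412827/17833400.

At the order-1 pole 5/3 set g(ψ) = (ψ - (5/3))*f(ψ) = (20*ψ/13 + 39/25)/(ψ + 1/7)**3.
Simple pole: residue = g(a) at a = 5/3, which is 12412827/17833400.


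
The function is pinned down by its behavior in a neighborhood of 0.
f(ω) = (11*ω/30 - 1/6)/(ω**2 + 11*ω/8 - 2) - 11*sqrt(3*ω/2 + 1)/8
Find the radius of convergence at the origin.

Denominator factor (ω**2 + 11*ω/8 - 2): discriminant 633/64, real irrational roots -11/16 + (1/16)*sqrt(633) and -11/16 - (1/16)*sqrt(633); poles of order 1, moduli -11/16 + (1/16)*sqrt(633) and 11/16 + (1/16)*sqrt(633).
Branch term (-11/8)*sqrt(1 - ω/(-2/3)): its argument vanishes at ω = -2/3, a square-root branch point, modulus 2/3.
The radius of convergence is the smallest modulus among the singular points: 2/3.

The radius of convergence is 2/3.


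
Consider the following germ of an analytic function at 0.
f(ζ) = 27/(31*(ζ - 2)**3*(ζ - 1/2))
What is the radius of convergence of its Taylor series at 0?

Denominator factor (ζ - 1/2): pole of order 1 at 1/2, modulus 1/2.
Denominator factor (ζ - 2)^3: pole of order 3 at 2, modulus 2.
The radius of convergence is the smallest modulus among the singular points: 1/2.

The radius of convergence is 1/2.


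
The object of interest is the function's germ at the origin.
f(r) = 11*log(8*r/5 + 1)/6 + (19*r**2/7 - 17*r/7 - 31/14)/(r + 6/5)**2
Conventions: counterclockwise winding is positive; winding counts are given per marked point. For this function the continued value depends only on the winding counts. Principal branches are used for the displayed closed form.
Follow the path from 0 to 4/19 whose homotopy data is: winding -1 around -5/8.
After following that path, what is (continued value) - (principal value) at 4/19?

Continued minus principal equals -(11/3)*pi*i.

The rational part is single-valued and drops out of the difference; each branch term changes only by its own monodromy.
(11/6)*log(1 - r/(-5/8)): each positive loop around -5/8 adds 2*pi*i to the log, so winding -1 contributes (11/6)*(-1)*2*pi*i = -(11/3)*pi*i.
Summing the contributions at r = 4/19 gives -(11/3)*pi*i.


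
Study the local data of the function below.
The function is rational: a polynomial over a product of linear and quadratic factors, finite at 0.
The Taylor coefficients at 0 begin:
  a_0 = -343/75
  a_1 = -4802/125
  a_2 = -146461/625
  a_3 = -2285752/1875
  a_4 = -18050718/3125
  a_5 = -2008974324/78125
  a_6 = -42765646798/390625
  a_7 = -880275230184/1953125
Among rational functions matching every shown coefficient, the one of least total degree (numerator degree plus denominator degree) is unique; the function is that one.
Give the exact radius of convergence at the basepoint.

The radius of convergence is -1 + (2/7)*sqrt(21).

No rational of total degree below 6 reproduces all 8 coefficients; solving the [0/6] Pade equations on them gives f(x) = 5/(3*(x**2 + 2*x - 5/7)**3), whose expansion matches every shown term.
Denominator factor (x**2 + 2*x - 5/7)^3: discriminant 48/7, real irrational roots -1 + (2/7)*sqrt(21) and -1 - (2/7)*sqrt(21); poles of order 3, moduli -1 + (2/7)*sqrt(21) and 1 + (2/7)*sqrt(21).
The radius of convergence is the smallest modulus among the singular points: -1 + (2/7)*sqrt(21).


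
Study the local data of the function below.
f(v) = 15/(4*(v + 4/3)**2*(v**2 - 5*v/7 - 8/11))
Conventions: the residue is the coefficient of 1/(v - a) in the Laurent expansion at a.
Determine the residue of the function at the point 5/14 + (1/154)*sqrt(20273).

The residue is -24355485/15412352 + (374417505/28404964736)*sqrt(20273).

The factor v**2 - 5*v/7 - 8/11 splits as (v - a)(v - a') with a = 5/14 + (1/154)*sqrt(20273), a' = 5/14 - (1/154)*sqrt(20273). At the order-1 pole a set g(v) = (v - a)*f(v) = [15/(4*(v + 4/3)**2)] / (v - a').
Simple pole: residue = g(a) at a = 5/14 + (1/154)*sqrt(20273), which is -24355485/15412352 + (374417505/28404964736)*sqrt(20273).


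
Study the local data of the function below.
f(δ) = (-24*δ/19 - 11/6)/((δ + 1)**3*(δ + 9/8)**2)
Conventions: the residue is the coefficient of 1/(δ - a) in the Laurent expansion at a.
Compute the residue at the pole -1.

At the order-3 pole -1 set g(δ) = (δ - (-1))^3*f(δ) = (-24*δ/19 - 11/6)/(δ + 9/8)**2.
Order-3 pole: residue = g''(a)/2; g''(-1) = -217088/19, so the residue is -108544/19.

The residue is -108544/19.


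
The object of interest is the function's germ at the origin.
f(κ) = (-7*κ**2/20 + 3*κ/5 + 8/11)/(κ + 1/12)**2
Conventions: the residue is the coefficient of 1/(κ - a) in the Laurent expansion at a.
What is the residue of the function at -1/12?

The residue is 79/120.

At the order-2 pole -1/12 set g(κ) = (κ - (-1/12))^2*f(κ) = -7*κ**2/20 + 3*κ/5 + 8/11.
Order-2 pole: residue = g'(a); g'(-1/12) = 79/120, so the residue is 79/120.


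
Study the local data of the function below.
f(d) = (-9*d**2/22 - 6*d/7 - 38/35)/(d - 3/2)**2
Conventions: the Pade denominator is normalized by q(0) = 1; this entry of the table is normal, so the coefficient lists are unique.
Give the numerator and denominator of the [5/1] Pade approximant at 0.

The Pade approximant has numerator coefficients [-152/315, -1545860/2419389, -205598642/399199185, -102799321/399199185, -411197284/3592792665, -411197284/10778377995]; denominator coefficients [1, -61343/76806].

Taylor coefficients needed (expand at 0): a_0 = -152/315, a_1 = -968/945, a_2 = -13858/10395, a_3 = -17672/13365, a_4 = -65704/56133, a_5 = -273088/280665, a_6 = -1962976/2525985.
Write the denominator as Q(d) = 1 + q1*d. Requiring Q*f - P = O(d^7) with deg P <= 5 kills the coefficients of d^6..d^6 in Q*f:
  d^6: a_6 + q1*a_5 = 0, i.e. -1962976/2525985 + (-273088/280665)*q1 = 0.
Solving this linear system: q1 = -61343/76806.
The numerator is Q*f truncated at degree 5: P0 = a_0 = -152/315; P1 = a_1 + q1*a_0 = -1545860/2419389; P2 = a_2 + q1*a_1 = -205598642/399199185; P3 = a_3 + q1*a_2 = -102799321/399199185; P4 = a_4 + q1*a_3 = -411197284/3592792665; P5 = a_5 + q1*a_4 = -411197284/10778377995.


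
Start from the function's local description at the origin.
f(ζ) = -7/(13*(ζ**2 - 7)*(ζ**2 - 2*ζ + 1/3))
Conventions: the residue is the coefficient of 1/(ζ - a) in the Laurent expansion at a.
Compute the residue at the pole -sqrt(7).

The residue is -63/3016 + (33/3016)*sqrt(7).

The factor ζ**2 - 7 splits as (ζ - a)(ζ - a') with a = -sqrt(7), a' = sqrt(7). At the order-1 pole a set g(ζ) = (ζ - a)*f(ζ) = [-7/(13*(ζ**2 - 2*ζ + 1/3))] / (ζ - a').
Simple pole: residue = g(a) at a = -sqrt(7), which is -63/3016 + (33/3016)*sqrt(7).


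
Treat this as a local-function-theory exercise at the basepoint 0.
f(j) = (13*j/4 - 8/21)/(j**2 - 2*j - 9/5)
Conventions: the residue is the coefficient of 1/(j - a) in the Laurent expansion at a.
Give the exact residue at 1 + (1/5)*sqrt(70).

The factor j**2 - 2*j - 9/5 splits as (j - a)(j - a') with a = 1 + (1/5)*sqrt(70), a' = 1 - (1/5)*sqrt(70). At the order-1 pole a set g(j) = (j - a)*f(j) = [13*j/4 - 8/21] / (j - a').
Simple pole: residue = g(a) at a = 1 + (1/5)*sqrt(70), which is 13/8 + (241/2352)*sqrt(70).

The residue is 13/8 + (241/2352)*sqrt(70).


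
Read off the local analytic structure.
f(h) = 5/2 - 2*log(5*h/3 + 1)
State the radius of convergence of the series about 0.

The radius of convergence is 3/5.

Branch term (-2)*log(1 - h/(-3/5)): its argument vanishes at h = -3/5, a logarithmic branch point, modulus 3/5.
The radius of convergence is the smallest modulus among the singular points: 3/5.


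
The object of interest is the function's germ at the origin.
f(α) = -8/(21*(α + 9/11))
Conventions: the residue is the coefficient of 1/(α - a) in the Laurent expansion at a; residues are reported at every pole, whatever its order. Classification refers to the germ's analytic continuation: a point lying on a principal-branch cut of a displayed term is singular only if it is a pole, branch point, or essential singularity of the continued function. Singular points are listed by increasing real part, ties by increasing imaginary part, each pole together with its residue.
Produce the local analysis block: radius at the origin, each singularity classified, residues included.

Radius of convergence at 0: 9/11.
At -9/11: a pole of order 1; residue -8/21.

Denominator factor (α + 9/11): pole of order 1 at -9/11, modulus 9/11.
The radius of convergence is the smallest modulus among the singular points: 9/11.
At the order-1 pole -9/11 set g(α) = (α - (-9/11))*f(α) = -8/21.
Simple pole: residue = g(a) at a = -9/11, which is -8/21.


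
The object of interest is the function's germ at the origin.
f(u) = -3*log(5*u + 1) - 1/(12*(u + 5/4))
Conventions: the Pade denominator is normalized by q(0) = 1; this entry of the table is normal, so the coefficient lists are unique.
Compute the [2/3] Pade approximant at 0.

The Pade approximant has numerator coefficients [-1/15, -2409634819/157235304, -1251635263/26205884]; denominator coefficients [1, 1487278547/262058840, 307563811/52411768, -145143435/104823536].

Taylor coefficients needed (expand at 0): a_0 = -1/15, a_1 = -1121/75, a_2 = 28093/750, a_3 = -234311/1875, a_4 = 17577101/37500, a_5 = -87889601/46875.
Write the denominator as Q(u) = 1 + q1*u + q2*u^2 + q3*u^3. Requiring Q*f - P = O(u^6) with deg P <= 2 kills the coefficients of u^3..u^5 in Q*f:
  u^3: a_3 + q1*a_2 + q2*a_1 + q3*a_0 = 0, i.e. -234311/1875 + (28093/750)*q1 + (-1121/75)*q2 + (-1/15)*q3 = 0.
  u^4: a_4 + q1*a_3 + q2*a_2 + q3*a_1 = 0, i.e. 17577101/37500 + (-234311/1875)*q1 + (28093/750)*q2 + (-1121/75)*q3 = 0.
  u^5: a_5 + q1*a_4 + q2*a_3 + q3*a_2 = 0, i.e. -87889601/46875 + (17577101/37500)*q1 + (-234311/1875)*q2 + (28093/750)*q3 = 0.
Solving this linear system: q1 = 1487278547/262058840, q2 = 307563811/52411768, q3 = -145143435/104823536.
The numerator is Q*f truncated at degree 2: P0 = a_0 = -1/15; P1 = a_1 + q1*a_0 = -2409634819/157235304; P2 = a_2 + q1*a_1 + q2*a_0 = -1251635263/26205884.


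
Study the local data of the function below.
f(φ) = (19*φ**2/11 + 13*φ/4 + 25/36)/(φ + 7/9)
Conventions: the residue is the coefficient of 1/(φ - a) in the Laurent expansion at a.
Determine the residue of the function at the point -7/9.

At the order-1 pole -7/9 set g(φ) = (φ - (-7/9))*f(φ) = 19*φ**2/11 + 13*φ/4 + 25/36.
Simple pole: residue = g(a) at a = -7/9, which is -1405/1782.

The residue is -1405/1782.


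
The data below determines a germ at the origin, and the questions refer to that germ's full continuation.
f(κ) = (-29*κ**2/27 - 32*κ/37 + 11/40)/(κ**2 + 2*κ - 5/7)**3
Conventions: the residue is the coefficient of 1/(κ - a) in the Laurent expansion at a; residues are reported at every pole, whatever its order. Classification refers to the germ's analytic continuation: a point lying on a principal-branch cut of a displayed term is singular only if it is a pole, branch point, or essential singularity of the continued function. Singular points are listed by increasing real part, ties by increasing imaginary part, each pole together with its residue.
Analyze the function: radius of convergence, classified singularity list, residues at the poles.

Radius of convergence at 0: -1 + (2/7)*sqrt(21).
At -1 - (2/7)*sqrt(21): a pole of order 3; residue -(443527/61378560)*sqrt(21).
At -1 + (2/7)*sqrt(21): a pole of order 3; residue (443527/61378560)*sqrt(21).

Denominator factor (κ**2 + 2*κ - 5/7)^3: discriminant 48/7, real irrational roots -1 + (2/7)*sqrt(21) and -1 - (2/7)*sqrt(21); poles of order 3, moduli -1 + (2/7)*sqrt(21) and 1 + (2/7)*sqrt(21).
The radius of convergence is the smallest modulus among the singular points: -1 + (2/7)*sqrt(21).
The factor κ**2 + 2*κ - 5/7 splits as (κ - a)(κ - a') with a = -1 - (2/7)*sqrt(21), a' = -1 + (2/7)*sqrt(21). At the order-3 pole a set g(κ) = (κ - a)^3*f(κ) = [-29*κ**2/27 - 32*κ/37 + 11/40] / (κ - a')^3.
Order-3 pole: residue = g''(a)/2; g''(-1 - (2/7)*sqrt(21)) = -(443527/30689280)*sqrt(21), so the residue is -(443527/61378560)*sqrt(21).
The factor κ**2 + 2*κ - 5/7 splits as (κ - a)(κ - a') with a = -1 + (2/7)*sqrt(21), a' = -1 - (2/7)*sqrt(21). At the order-3 pole a set g(κ) = (κ - a)^3*f(κ) = [-29*κ**2/27 - 32*κ/37 + 11/40] / (κ - a')^3.
Order-3 pole: residue = g''(a)/2; g''(-1 + (2/7)*sqrt(21)) = (443527/30689280)*sqrt(21), so the residue is (443527/61378560)*sqrt(21).
List the singular points by increasing real part (a conjugate pair: the negative imaginary part first).


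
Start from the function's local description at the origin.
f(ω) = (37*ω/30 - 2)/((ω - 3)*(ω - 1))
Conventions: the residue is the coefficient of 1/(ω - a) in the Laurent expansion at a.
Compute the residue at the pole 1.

The residue is 23/60.

At the order-1 pole 1 set g(ω) = (ω - (1))*f(ω) = (37*ω/30 - 2)/(ω - 3).
Simple pole: residue = g(a) at a = 1, which is 23/60.


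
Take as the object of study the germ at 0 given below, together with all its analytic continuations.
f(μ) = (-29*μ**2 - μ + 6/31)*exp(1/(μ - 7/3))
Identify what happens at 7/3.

The point is an essential singularity.

The exponent 1/(μ - (7/3)) has a pole at 7/3, so exp(1/(μ - (7/3))) takes every nonzero value near it: an essential singularity (not a pole of any order).


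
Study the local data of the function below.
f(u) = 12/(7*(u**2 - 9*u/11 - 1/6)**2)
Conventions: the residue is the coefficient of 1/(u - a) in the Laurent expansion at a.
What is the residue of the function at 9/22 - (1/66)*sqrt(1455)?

The factor u**2 - 9*u/11 - 1/6 splits as (u - a)(u - a') with a = 9/22 - (1/66)*sqrt(1455), a' = 9/22 + (1/66)*sqrt(1455). At the order-2 pole a set g(u) = (u - a)^2*f(u) = [12/7] / (u - a')^2.
Order-2 pole: residue = g'(a); g'(9/22 - (1/66)*sqrt(1455)) = (95832/1646575)*sqrt(1455), so the residue is (95832/1646575)*sqrt(1455).

The residue is (95832/1646575)*sqrt(1455).


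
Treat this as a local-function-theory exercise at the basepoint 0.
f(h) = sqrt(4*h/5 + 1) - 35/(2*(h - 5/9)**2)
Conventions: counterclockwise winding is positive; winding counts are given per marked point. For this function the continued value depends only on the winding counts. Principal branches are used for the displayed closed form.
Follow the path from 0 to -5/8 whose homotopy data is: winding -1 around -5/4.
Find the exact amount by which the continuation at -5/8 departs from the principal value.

The rational part is single-valued and drops out of the difference; each branch term changes only by its own monodromy.
(1)*sqrt(1 - h/(-5/4)): winding -1 is odd, the square root flips sign, contributing -2*(1)*sqrt(1 - (-5/8)/(-5/4)) = -2*(1)*sqrt(1/2) = -sqrt(2).
Summing the contributions at h = -5/8 gives -sqrt(2).

Continued minus principal equals -sqrt(2).


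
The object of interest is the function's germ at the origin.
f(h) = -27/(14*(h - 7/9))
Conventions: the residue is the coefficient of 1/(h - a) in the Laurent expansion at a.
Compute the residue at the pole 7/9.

At the order-1 pole 7/9 set g(h) = (h - (7/9))*f(h) = -27/14.
Simple pole: residue = g(a) at a = 7/9, which is -27/14.

The residue is -27/14.


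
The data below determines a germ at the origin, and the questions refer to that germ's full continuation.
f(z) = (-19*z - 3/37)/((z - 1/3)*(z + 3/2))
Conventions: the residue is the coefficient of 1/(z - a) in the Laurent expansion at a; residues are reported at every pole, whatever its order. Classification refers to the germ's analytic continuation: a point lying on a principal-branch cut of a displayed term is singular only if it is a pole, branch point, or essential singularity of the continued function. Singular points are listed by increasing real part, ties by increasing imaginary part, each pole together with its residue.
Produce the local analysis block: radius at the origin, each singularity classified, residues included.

Denominator factor (z - 1/3): pole of order 1 at 1/3, modulus 1/3.
Denominator factor (z + 3/2): pole of order 1 at -3/2, modulus 3/2.
The radius of convergence is the smallest modulus among the singular points: 1/3.
At the order-1 pole -3/2 set g(z) = (z - (-3/2))*f(z) = (-19*z - 3/37)/(z - 1/3).
Simple pole: residue = g(a) at a = -3/2, which is -6309/407.
At the order-1 pole 1/3 set g(z) = (z - (1/3))*f(z) = (-19*z - 3/37)/(z + 3/2).
Simple pole: residue = g(a) at a = 1/3, which is -1424/407.
List the singular points by increasing real part (a conjugate pair: the negative imaginary part first).

Radius of convergence at 0: 1/3.
At -3/2: a pole of order 1; residue -6309/407.
At 1/3: a pole of order 1; residue -1424/407.


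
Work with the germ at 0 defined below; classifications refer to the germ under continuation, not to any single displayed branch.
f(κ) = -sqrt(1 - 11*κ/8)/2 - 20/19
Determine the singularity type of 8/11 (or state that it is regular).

The point is an algebraic (square-root) branch point.

The term (-1/2)*sqrt(1 - κ/(8/11)) has argument 1 - 8/11/(8/11) = 0 at 8/11: a square-root (algebraic, two-sheeted) branch point; the remaining terms are analytic or single-valued there.


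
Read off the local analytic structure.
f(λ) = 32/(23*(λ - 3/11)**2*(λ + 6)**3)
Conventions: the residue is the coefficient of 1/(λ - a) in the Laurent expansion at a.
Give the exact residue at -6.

At the order-3 pole -6 set g(λ) = (λ - (-6))^3*f(λ) = 32/(23*(λ - 3/11)**2).
Order-3 pole: residue = g''(a)/2; g''(-6) = 937024/173781261, so the residue is 468512/173781261.

The residue is 468512/173781261.


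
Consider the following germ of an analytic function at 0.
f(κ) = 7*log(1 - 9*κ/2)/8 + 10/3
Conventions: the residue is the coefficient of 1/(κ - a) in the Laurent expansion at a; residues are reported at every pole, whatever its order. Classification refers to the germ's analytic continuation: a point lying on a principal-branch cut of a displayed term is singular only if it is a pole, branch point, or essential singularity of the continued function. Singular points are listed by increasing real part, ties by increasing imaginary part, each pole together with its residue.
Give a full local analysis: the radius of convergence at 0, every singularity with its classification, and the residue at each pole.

Branch term (7/8)*log(1 - κ/(2/9)): its argument vanishes at κ = 2/9, a logarithmic branch point, modulus 2/9.
The radius of convergence is the smallest modulus among the singular points: 2/9.

Radius of convergence at 0: 2/9.
At 2/9: a logarithmic branch point.


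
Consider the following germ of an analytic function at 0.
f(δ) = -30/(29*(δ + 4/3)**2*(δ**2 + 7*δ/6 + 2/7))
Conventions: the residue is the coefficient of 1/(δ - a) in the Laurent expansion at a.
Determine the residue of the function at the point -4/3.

At the order-2 pole -4/3 set g(δ) = (δ - (-4/3))^2*f(δ) = -30/(29*(δ**2 + 7*δ/6 + 2/7)).
Order-2 pole: residue = g'(a); g'(-4/3) = -178605/29696, so the residue is -178605/29696.

The residue is -178605/29696.


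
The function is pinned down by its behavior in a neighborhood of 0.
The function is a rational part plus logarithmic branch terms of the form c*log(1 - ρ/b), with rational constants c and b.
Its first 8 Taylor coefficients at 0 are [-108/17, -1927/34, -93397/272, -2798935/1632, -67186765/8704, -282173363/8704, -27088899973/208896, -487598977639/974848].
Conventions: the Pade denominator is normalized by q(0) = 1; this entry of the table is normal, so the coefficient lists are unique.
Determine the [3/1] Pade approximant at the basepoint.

The Pade approximant has numerator coefficients [-108/17, -36861845/1312604, -927017765/10500832, -42737354879/252019968]; denominator coefficients [1, -1390071/308848].

Taylor coefficients needed (read off): a_0 = -108/17, a_1 = -1927/34, a_2 = -93397/272, a_3 = -2798935/1632, a_4 = -67186765/8704.
Write the denominator as Q(ρ) = 1 + q1*ρ. Requiring Q*f - P = O(ρ^5) with deg P <= 3 kills the coefficients of ρ^4..ρ^4 in Q*f:
  ρ^4: a_4 + q1*a_3 = 0, i.e. -67186765/8704 + (-2798935/1632)*q1 = 0.
Solving this linear system: q1 = -1390071/308848.
The numerator is Q*f truncated at degree 3: P0 = a_0 = -108/17; P1 = a_1 + q1*a_0 = -36861845/1312604; P2 = a_2 + q1*a_1 = -927017765/10500832; P3 = a_3 + q1*a_2 = -42737354879/252019968.


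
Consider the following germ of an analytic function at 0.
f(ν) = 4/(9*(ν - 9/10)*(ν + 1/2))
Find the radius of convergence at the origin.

Denominator factor (ν - 9/10): pole of order 1 at 9/10, modulus 9/10.
Denominator factor (ν + 1/2): pole of order 1 at -1/2, modulus 1/2.
The radius of convergence is the smallest modulus among the singular points: 1/2.

The radius of convergence is 1/2.


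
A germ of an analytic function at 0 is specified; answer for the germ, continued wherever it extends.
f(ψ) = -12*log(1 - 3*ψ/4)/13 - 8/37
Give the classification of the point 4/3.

The point is a logarithmic branch point.

The term (-12/13)*log(1 - ψ/(4/3)) has argument 1 - 4/3/(4/3) = 0 at 4/3: a logarithmic (infinitely-sheeted) branch point; the remaining terms are analytic or single-valued there.


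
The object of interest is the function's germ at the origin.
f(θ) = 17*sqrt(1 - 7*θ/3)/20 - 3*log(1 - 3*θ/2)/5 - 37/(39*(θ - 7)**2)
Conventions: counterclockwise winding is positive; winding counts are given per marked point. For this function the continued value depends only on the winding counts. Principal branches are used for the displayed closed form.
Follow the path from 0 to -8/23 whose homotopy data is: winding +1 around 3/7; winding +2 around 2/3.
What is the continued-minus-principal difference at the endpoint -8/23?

The rational part is single-valued and drops out of the difference; each branch term changes only by its own monodromy.
(17/20)*sqrt(1 - θ/(3/7)): winding +1 is odd, the square root flips sign, contributing -2*(17/20)*sqrt(1 - (-8/23)/(3/7)) = -2*(17/20)*sqrt(125/69) = -(17/138)*sqrt(345).
(-3/5)*log(1 - θ/(2/3)): each positive loop around 2/3 adds 2*pi*i to the log, so winding +2 contributes (-3/5)*(2)*2*pi*i = -(12/5)*pi*i.
Summing the contributions at θ = -8/23 gives (-(17/138)*sqrt(345)) - ((12/5)*pi)*i.

Continued minus principal equals (-(17/138)*sqrt(345)) - ((12/5)*pi)*i.


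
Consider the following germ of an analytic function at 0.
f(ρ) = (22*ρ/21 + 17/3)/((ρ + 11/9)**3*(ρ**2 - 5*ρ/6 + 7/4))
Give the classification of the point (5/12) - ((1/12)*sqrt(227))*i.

The denominator factor ρ**2 - 5*ρ/6 + 7/4 vanishes at (5/12) - ((1/12)*sqrt(227))*i and appears to the power 1; the numerator there equals (769/126) - ((11/126)*sqrt(227))*i, nonzero, and no other factor vanishes.
Hence a pole whose order is the multiplicity, 1.

The point is a pole of order 1.


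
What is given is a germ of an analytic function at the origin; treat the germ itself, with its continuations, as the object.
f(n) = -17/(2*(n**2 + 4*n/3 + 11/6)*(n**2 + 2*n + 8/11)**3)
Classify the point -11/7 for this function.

The point is a regular point.

Denominator factors: n**2 + 2*n + 8/11 = 29/539 at n = -11/7; n**2 + 4*n/3 + 11/6 = 649/294 at n = -11/7 — none vanishes.
So the germ continues analytically to -11/7.


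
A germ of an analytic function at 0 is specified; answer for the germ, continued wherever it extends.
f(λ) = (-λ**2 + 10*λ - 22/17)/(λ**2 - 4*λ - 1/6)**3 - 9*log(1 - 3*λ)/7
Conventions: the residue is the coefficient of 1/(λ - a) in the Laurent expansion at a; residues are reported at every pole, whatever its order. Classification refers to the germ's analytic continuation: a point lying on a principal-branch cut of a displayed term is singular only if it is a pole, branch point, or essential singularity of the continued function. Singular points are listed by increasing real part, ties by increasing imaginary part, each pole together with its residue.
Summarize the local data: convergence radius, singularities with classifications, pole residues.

Denominator factor (λ**2 - 4*λ - 1/6)^3: discriminant 50/3, real irrational roots 2 + (5/6)*sqrt(6) and 2 - (5/6)*sqrt(6); poles of order 3, moduli 2 + (5/6)*sqrt(6) and -2 + (5/6)*sqrt(6).
Branch term (-9/7)*log(1 - λ/(1/3)): its argument vanishes at λ = 1/3, a logarithmic branch point, modulus 1/3.
The radius of convergence is the smallest modulus among the singular points: -2 + (5/6)*sqrt(6).
The branch term is analytic at 2 - (5/6)*sqrt(6) and contributes nothing to the residue; only the rational part matters.
The factor λ**2 - 4*λ - 1/6 splits as (λ - a)(λ - a') with a = 2 - (5/6)*sqrt(6), a' = 2 + (5/6)*sqrt(6). At the order-3 pole a set g(λ) = (λ - a)^3*(rational part) = [-λ**2 + 10*λ - 22/17] / (λ - a')^3.
Order-3 pole: residue = g''(a)/2; g''(2 - (5/6)*sqrt(6)) = -(591/8500)*sqrt(6), so the residue is -(591/17000)*sqrt(6).
The branch term is analytic at 2 + (5/6)*sqrt(6) and contributes nothing to the residue; only the rational part matters.
The factor λ**2 - 4*λ - 1/6 splits as (λ - a)(λ - a') with a = 2 + (5/6)*sqrt(6), a' = 2 - (5/6)*sqrt(6). At the order-3 pole a set g(λ) = (λ - a)^3*(rational part) = [-λ**2 + 10*λ - 22/17] / (λ - a')^3.
Order-3 pole: residue = g''(a)/2; g''(2 + (5/6)*sqrt(6)) = (591/8500)*sqrt(6), so the residue is (591/17000)*sqrt(6).
List the singular points by increasing real part (a conjugate pair: the negative imaginary part first).

Radius of convergence at 0: -2 + (5/6)*sqrt(6).
At 2 - (5/6)*sqrt(6): a pole of order 3; residue -(591/17000)*sqrt(6).
At 1/3: a logarithmic branch point.
At 2 + (5/6)*sqrt(6): a pole of order 3; residue (591/17000)*sqrt(6).


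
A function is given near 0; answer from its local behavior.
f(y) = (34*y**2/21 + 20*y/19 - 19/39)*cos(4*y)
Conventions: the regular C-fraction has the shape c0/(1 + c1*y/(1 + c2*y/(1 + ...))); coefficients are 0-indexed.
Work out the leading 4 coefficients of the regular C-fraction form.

Taylor coefficients (expand at 0): a_0 = -19/39, a_1 = 20/19, a_2 = 502/91, a_3 = -160/19.
c0 = a_0 = -19/39. Peel one level at a time: if S = 1 + c*y/S' with S'(0) = 1, then c is the y-coefficient of S and S' = c*y/(S - 1).
S_1 = c0/f = 1 + (780/361)*y + (14588454/912247)*y^2 + ...; c1 = 780/361.
S_2 = c1*y/(S_1 - 1) = 1 + (-2431409/328510)*y + (29368161/828100)*y^2 + ...; c2 = -2431409/328510.
S_3 = c2*y/(S_2 - 1) = 1 + (10601906121/2212582190)*y + ...; c3 = 10601906121/2212582190.

The regular C-fraction coefficients are [-19/39, 780/361, -2431409/328510, 10601906121/2212582190].


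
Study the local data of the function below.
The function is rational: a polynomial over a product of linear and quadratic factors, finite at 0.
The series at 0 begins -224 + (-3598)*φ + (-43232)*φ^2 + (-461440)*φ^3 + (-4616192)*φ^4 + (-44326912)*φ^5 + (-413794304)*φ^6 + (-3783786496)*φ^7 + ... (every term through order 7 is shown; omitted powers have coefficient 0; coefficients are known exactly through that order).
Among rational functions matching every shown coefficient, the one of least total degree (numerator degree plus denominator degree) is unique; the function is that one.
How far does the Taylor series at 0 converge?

No rational of total degree below 3 reproduces all 8 coefficients; solving the [1/2] Pade equations on them gives f(φ) = (-7*φ/32 - 7/2)/(φ - 1/8)**2, whose expansion matches every shown term.
Denominator factor (φ - 1/8)^2: pole of order 2 at 1/8, modulus 1/8.
The radius of convergence is the smallest modulus among the singular points: 1/8.

The radius of convergence is 1/8.


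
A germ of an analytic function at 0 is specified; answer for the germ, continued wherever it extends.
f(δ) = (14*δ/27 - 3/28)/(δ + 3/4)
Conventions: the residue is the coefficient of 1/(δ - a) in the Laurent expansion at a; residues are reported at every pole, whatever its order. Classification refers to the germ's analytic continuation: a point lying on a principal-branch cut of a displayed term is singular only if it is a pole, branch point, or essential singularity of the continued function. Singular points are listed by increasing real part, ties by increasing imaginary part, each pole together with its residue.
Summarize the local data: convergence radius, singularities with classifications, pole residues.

Radius of convergence at 0: 3/4.
At -3/4: a pole of order 1; residue -125/252.

Denominator factor (δ + 3/4): pole of order 1 at -3/4, modulus 3/4.
The radius of convergence is the smallest modulus among the singular points: 3/4.
At the order-1 pole -3/4 set g(δ) = (δ - (-3/4))*f(δ) = 14*δ/27 - 3/28.
Simple pole: residue = g(a) at a = -3/4, which is -125/252.


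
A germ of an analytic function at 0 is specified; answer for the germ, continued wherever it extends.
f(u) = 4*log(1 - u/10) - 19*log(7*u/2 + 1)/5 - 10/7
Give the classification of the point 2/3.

There is no denominator, hence no pole anywhere.
Branch term log(1 - u/(-2/7)): argument at 2/3 is 10/3, nonzero, so 2/3 is not its branch point (a point on a principal cut is still regular for the continued germ).
Branch term log(1 - u/(10)): argument at 2/3 is 14/15, nonzero, so 2/3 is not its branch point (a point on a principal cut is still regular for the continued germ).
So the germ continues analytically to 2/3.

The point is a regular point.


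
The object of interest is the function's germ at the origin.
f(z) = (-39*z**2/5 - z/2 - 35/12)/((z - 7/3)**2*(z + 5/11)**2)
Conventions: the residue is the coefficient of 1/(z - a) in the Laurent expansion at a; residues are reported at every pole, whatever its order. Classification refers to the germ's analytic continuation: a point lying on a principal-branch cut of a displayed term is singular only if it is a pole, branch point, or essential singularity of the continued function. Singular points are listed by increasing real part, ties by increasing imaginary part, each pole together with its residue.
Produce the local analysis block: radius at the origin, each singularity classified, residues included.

Denominator factor (z + 5/11)^2: pole of order 2 at -5/11, modulus 5/11.
Denominator factor (z - 7/3)^2: pole of order 2 at 7/3, modulus 7/3.
The radius of convergence is the smallest modulus among the singular points: 5/11.
At the order-2 pole -5/11 set g(z) = (z - (-5/11))^2*f(z) = (-39*z**2/5 - z/2 - 35/12)/(z - 7/3)**2.
Order-2 pole: residue = g'(a); g'(-5/11) = 702405/1557376, so the residue is 702405/1557376.
At the order-2 pole 7/3 set g(z) = (z - (7/3))^2*f(z) = (-39*z**2/5 - z/2 - 35/12)/(z + 5/11)**2.
Order-2 pole: residue = g'(a); g'(7/3) = -702405/1557376, so the residue is -702405/1557376.
List the singular points by increasing real part (a conjugate pair: the negative imaginary part first).

Radius of convergence at 0: 5/11.
At -5/11: a pole of order 2; residue 702405/1557376.
At 7/3: a pole of order 2; residue -702405/1557376.


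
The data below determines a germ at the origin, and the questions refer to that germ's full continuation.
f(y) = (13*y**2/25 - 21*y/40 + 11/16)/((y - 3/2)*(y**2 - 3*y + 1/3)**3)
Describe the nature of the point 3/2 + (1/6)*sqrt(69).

The point is a pole of order 3.

The denominator factor y**2 - 3*y + 1/3 vanishes at 3/2 + (1/6)*sqrt(69) and appears to the power 3; the numerator there equals 31/15 + (69/400)*sqrt(69), nonzero, and no other factor vanishes.
Hence a pole whose order is the multiplicity, 3.


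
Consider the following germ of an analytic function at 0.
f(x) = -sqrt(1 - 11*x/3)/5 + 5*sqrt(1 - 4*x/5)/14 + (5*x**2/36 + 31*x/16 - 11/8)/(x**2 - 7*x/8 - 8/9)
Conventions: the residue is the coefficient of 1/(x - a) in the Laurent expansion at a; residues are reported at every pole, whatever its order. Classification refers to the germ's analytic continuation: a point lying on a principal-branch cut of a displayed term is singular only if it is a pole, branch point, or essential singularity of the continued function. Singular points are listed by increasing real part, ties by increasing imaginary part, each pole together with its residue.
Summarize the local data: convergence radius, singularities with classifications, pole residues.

Radius of convergence at 0: 3/11.
At 7/16 - (1/48)*sqrt(2489): a pole of order 1; residue 593/576 + (14545/4300992)*sqrt(2489).
At 3/11: an algebraic (square-root) branch point.
At 5/4: an algebraic (square-root) branch point.
At 7/16 + (1/48)*sqrt(2489): a pole of order 1; residue 593/576 - (14545/4300992)*sqrt(2489).

Denominator factor (x**2 - 7*x/8 - 8/9): discriminant 2489/576, real irrational roots 7/16 + (1/48)*sqrt(2489) and 7/16 - (1/48)*sqrt(2489); poles of order 1, moduli 7/16 + (1/48)*sqrt(2489) and -7/16 + (1/48)*sqrt(2489).
Branch term (-1/5)*sqrt(1 - x/(3/11)): its argument vanishes at x = 3/11, a square-root branch point, modulus 3/11.
Branch term (5/14)*sqrt(1 - x/(5/4)): its argument vanishes at x = 5/4, a square-root branch point, modulus 5/4.
The radius of convergence is the smallest modulus among the singular points: 3/11.
The branch terms are analytic at 7/16 - (1/48)*sqrt(2489) and contribute nothing to the residue; only the rational part matters.
The factor x**2 - 7*x/8 - 8/9 splits as (x - a)(x - a') with a = 7/16 - (1/48)*sqrt(2489), a' = 7/16 + (1/48)*sqrt(2489). At the order-1 pole a set g(x) = (x - a)*(rational part) = [5*x**2/36 + 31*x/16 - 11/8] / (x - a').
Simple pole: residue = g(a) at a = 7/16 - (1/48)*sqrt(2489), which is 593/576 + (14545/4300992)*sqrt(2489).
The branch terms are analytic at 7/16 + (1/48)*sqrt(2489) and contribute nothing to the residue; only the rational part matters.
The factor x**2 - 7*x/8 - 8/9 splits as (x - a)(x - a') with a = 7/16 + (1/48)*sqrt(2489), a' = 7/16 - (1/48)*sqrt(2489). At the order-1 pole a set g(x) = (x - a)*(rational part) = [5*x**2/36 + 31*x/16 - 11/8] / (x - a').
Simple pole: residue = g(a) at a = 7/16 + (1/48)*sqrt(2489), which is 593/576 - (14545/4300992)*sqrt(2489).
List the singular points by increasing real part (a conjugate pair: the negative imaginary part first).


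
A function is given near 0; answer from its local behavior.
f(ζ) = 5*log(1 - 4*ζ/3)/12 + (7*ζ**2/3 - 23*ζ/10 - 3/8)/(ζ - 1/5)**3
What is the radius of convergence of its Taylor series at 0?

The radius of convergence is 1/5.

Denominator factor (ζ - 1/5)^3: pole of order 3 at 1/5, modulus 1/5.
Branch term (5/12)*log(1 - ζ/(3/4)): its argument vanishes at ζ = 3/4, a logarithmic branch point, modulus 3/4.
The radius of convergence is the smallest modulus among the singular points: 1/5.


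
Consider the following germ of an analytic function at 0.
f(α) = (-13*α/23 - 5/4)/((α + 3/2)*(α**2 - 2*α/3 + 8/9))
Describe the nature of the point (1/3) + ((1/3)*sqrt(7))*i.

The denominator factor α**2 - 2*α/3 + 8/9 vanishes at (1/3) + ((1/3)*sqrt(7))*i and appears to the power 1; the numerator there equals (-397/276) - ((13/69)*sqrt(7))*i, nonzero, and no other factor vanishes.
Hence a pole whose order is the multiplicity, 1.

The point is a pole of order 1.


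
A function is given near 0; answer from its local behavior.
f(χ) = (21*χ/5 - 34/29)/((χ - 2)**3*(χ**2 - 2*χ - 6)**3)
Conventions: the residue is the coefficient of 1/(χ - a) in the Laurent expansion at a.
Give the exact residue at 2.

At the order-3 pole 2 set g(χ) = (χ - (2))^3*f(χ) = (21*χ/5 - 34/29)/(χ**2 - 2*χ - 6)**3.
Order-3 pole: residue = g''(a)/2; g''(2) = -1099/9396, so the residue is -1099/18792.

The residue is -1099/18792.


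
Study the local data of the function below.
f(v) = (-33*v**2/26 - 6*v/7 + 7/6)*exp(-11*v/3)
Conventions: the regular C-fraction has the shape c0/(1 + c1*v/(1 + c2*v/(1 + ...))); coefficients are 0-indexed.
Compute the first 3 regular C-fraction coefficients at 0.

The regular C-fraction coefficients are [7/6, 647/147, -6204775/2472834].

Taylor coefficients (expand at 0): a_0 = 7/6, a_1 = -647/126, a_2 = 95491/9828.
c0 = a_0 = 7/6. Peel one level at a time: if S = 1 + c*v/S' with S'(0) = 1, then c is the v-coefficient of S and S' = c*v/(S - 1).
S_1 = c0/f = 1 + (647/147)*v + (6204775/561834)*v^2 + ...; c1 = 647/147.
S_2 = c1*v/(S_1 - 1) = 1 + (-6204775/2472834)*v + ...; c2 = -6204775/2472834.
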